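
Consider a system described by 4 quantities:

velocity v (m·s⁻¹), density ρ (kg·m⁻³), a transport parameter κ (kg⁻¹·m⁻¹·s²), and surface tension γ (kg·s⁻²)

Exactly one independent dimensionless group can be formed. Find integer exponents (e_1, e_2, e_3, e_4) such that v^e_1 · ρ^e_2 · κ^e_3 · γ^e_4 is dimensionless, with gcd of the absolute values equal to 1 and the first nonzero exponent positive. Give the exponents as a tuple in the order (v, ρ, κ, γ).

(2, 1, -1, -2)

M: e_1·(0) + e_2·(1) + e_3·(-1) + e_4·(1) = 0
L: e_1·(1) + e_2·(-3) + e_3·(-1) + e_4·(0) = 0
T: e_1·(-1) + e_2·(0) + e_3·(2) + e_4·(-2) = 0
Solving this homogeneous linear system for the smallest-integer solution (first nonzero entry positive) gives (2, 1, -1, -2).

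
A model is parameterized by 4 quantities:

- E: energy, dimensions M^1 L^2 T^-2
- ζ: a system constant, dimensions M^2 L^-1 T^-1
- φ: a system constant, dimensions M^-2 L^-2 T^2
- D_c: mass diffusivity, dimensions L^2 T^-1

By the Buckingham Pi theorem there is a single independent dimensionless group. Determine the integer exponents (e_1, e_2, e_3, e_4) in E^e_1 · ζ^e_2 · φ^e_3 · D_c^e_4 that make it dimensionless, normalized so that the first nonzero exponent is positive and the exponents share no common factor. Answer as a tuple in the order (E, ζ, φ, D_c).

M: e_1·(1) + e_2·(2) + e_3·(-2) + e_4·(0) = 0
L: e_1·(2) + e_2·(-1) + e_3·(-2) + e_4·(2) = 0
T: e_1·(-2) + e_2·(-1) + e_3·(2) + e_4·(-1) = 0
Solving this homogeneous linear system for the smallest-integer solution (first nonzero entry positive) gives (2, -2, -1, -4).

(2, -2, -1, -4)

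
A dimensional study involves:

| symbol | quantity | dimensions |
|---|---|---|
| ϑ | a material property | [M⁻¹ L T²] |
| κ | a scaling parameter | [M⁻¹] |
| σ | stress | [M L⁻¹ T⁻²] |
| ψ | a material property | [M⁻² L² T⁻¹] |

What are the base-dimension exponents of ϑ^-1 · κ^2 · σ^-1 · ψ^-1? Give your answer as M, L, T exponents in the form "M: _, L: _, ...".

Collect each base-dimension exponent across the product:
  M: −(-1) + 2·(-1) − (1) − (-2) = 0
  L: −(1) + 2·(0) − (-1) − (2) = -2
  T: −(2) + 2·(0) − (-2) − (-1) = 1
So the dimensions are [L⁻² T].

M: 0, L: -2, T: 1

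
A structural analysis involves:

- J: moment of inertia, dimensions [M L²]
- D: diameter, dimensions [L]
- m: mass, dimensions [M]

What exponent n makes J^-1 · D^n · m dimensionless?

2

Balance the L exponent: (1)·n from D, plus −(2) + (0) = -2 from the rest, must sum to zero.
n − 2 = 0, so n = 2.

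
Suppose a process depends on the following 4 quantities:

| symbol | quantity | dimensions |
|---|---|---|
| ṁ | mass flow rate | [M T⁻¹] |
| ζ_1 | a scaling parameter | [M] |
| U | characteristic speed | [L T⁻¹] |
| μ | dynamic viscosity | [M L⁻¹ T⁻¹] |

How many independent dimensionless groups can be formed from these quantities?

1

There are 4 variables and 3 base dimensions (M, L, T).
The dimension matrix has rank 3.
Independent dimensionless groups: 4 − 3 = 1.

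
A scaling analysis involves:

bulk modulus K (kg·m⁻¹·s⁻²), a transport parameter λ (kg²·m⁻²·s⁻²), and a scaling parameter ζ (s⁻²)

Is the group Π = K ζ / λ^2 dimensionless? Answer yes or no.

Sum the exponent of each base dimension across the product:
  M: [K]_M − 2·[λ]_M + [ζ]_M = (1) − 2·(2) + (0) = -3
  L: [K]_L − 2·[λ]_L + [ζ]_L = (-1) − 2·(-2) + (0) = 3
  T: [K]_T − 2·[λ]_T + [ζ]_T = (-2) − 2·(-2) + (-2) = 0
Net dimensions [M⁻³ L³] ≠ [1] — not dimensionless.

no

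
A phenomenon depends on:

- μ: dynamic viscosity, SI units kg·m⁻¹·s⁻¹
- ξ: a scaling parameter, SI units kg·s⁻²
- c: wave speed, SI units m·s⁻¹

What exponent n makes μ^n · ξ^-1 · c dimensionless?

1

Balance the M exponent: (1)·n from μ, plus −(1) + (0) = -1 from the rest, must sum to zero.
n − 1 = 0, so n = 1.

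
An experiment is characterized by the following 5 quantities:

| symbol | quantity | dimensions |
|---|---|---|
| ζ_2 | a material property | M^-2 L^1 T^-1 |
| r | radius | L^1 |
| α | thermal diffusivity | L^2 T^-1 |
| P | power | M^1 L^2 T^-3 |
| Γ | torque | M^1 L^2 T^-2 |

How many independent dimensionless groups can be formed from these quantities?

2

There are 5 variables and 3 base dimensions (M, L, T).
The dimension matrix has rank 3.
Independent dimensionless groups: 5 − 3 = 2.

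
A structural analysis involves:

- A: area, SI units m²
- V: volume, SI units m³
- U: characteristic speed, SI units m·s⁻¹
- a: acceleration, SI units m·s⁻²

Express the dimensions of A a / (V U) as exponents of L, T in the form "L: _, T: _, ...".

L: -1, T: -1

Collect each base-dimension exponent across the product:
  L: (2) − (3) − (1) + (1) = -1
  T: (0) − (0) − (-1) + (-2) = -1
So the dimensions are [L⁻¹ T⁻¹].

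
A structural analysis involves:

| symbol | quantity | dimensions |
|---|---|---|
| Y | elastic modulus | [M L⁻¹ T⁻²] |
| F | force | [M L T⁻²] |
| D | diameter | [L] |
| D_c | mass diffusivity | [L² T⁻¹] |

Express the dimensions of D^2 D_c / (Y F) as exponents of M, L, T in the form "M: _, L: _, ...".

Collect each base-dimension exponent across the product:
  M: −(1) − (1) + 2·(0) + (0) = -2
  L: −(-1) − (1) + 2·(1) + (2) = 4
  T: −(-2) − (-2) + 2·(0) + (-1) = 3
So the dimensions are [M⁻² L⁴ T³].

M: -2, L: 4, T: 3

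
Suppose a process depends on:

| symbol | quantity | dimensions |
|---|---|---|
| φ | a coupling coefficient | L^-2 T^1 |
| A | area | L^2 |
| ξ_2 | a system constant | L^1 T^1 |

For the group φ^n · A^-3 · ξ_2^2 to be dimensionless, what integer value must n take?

Balance the L exponent: (-2)·n from φ, plus −3·(2) + 2·(1) = -4 from the rest, must sum to zero.
-2n − 4 = 0, so n = -2.

-2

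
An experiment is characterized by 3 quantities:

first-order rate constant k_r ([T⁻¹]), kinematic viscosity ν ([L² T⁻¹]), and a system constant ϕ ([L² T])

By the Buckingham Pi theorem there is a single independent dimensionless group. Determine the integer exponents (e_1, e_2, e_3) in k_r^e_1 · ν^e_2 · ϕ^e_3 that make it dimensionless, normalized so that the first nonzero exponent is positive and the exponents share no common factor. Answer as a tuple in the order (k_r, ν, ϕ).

(2, -1, 1)

L: e_1·(0) + e_2·(2) + e_3·(2) = 0
T: e_1·(-1) + e_2·(-1) + e_3·(1) = 0
Solving this homogeneous linear system for the smallest-integer solution (first nonzero entry positive) gives (2, -1, 1).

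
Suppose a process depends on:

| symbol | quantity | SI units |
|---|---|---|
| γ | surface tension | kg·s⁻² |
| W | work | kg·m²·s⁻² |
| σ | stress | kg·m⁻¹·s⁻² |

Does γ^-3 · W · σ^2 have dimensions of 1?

yes

Sum the exponent of each base dimension across the product:
  M: −3·[γ]_M + [W]_M + 2·[σ]_M = −3·(1) + (1) + 2·(1) = 0
  L: −3·[γ]_L + [W]_L + 2·[σ]_L = −3·(0) + (2) + 2·(-1) = 0
  T: −3·[γ]_T + [W]_T + 2·[σ]_T = −3·(-2) + (-2) + 2·(-2) = 0
  N: −3·[γ]_N + [W]_N + 2·[σ]_N = −3·(0) + (0) + 2·(0) = 0
All base exponents vanish — dimensionless.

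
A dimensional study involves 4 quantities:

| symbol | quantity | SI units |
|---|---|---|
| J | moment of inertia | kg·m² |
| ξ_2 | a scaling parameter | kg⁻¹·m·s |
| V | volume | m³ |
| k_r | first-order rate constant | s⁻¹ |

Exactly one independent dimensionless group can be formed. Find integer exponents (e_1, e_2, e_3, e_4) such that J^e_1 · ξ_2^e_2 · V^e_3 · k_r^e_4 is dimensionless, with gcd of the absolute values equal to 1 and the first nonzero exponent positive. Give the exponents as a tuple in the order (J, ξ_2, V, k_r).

M: e_1·(1) + e_2·(-1) + e_3·(0) + e_4·(0) = 0
L: e_1·(2) + e_2·(1) + e_3·(3) + e_4·(0) = 0
T: e_1·(0) + e_2·(1) + e_3·(0) + e_4·(-1) = 0
Solving this homogeneous linear system for the smallest-integer solution (first nonzero entry positive) gives (1, 1, -1, 1).

(1, 1, -1, 1)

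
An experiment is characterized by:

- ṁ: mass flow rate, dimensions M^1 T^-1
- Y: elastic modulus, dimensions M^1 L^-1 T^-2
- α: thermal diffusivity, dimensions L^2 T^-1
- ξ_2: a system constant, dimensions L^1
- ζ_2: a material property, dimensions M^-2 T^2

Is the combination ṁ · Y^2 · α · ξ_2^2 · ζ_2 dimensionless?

Sum the exponent of each base dimension across the product:
  M: [ṁ]_M + 2·[Y]_M + [α]_M + 2·[ξ_2]_M + [ζ_2]_M = (1) + 2·(1) + (0) + 2·(0) + (-2) = 1
  L: [ṁ]_L + 2·[Y]_L + [α]_L + 2·[ξ_2]_L + [ζ_2]_L = (0) + 2·(-1) + (2) + 2·(1) + (0) = 2
  T: [ṁ]_T + 2·[Y]_T + [α]_T + 2·[ξ_2]_T + [ζ_2]_T = (-1) + 2·(-2) + (-1) + 2·(0) + (2) = -4
Net dimensions [M L² T⁻⁴] ≠ [1] — not dimensionless.

no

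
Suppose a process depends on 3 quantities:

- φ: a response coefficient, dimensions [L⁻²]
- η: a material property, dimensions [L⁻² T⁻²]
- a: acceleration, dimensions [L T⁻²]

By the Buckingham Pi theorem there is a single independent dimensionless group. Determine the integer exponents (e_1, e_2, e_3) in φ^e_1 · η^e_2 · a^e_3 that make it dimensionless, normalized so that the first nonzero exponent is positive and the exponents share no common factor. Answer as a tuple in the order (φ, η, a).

L: e_1·(-2) + e_2·(-2) + e_3·(1) = 0
T: e_1·(0) + e_2·(-2) + e_3·(-2) = 0
Solving this homogeneous linear system for the smallest-integer solution (first nonzero entry positive) gives (3, -2, 2).

(3, -2, 2)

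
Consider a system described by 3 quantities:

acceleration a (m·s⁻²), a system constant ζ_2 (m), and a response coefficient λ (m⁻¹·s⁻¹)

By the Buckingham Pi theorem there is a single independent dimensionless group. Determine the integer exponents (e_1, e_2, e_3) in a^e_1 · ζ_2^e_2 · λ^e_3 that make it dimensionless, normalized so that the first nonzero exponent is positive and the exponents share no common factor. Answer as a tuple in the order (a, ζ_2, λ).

(1, -3, -2)

L: e_1·(1) + e_2·(1) + e_3·(-1) = 0
T: e_1·(-2) + e_2·(0) + e_3·(-1) = 0
Solving this homogeneous linear system for the smallest-integer solution (first nonzero entry positive) gives (1, -3, -2).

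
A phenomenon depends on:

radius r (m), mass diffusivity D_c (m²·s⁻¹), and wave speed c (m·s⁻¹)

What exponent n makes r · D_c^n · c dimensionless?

-1

Balance the L exponent: (2)·n from D_c, plus (1) + (1) = 2 from the rest, must sum to zero.
2n + 2 = 0, so n = -1.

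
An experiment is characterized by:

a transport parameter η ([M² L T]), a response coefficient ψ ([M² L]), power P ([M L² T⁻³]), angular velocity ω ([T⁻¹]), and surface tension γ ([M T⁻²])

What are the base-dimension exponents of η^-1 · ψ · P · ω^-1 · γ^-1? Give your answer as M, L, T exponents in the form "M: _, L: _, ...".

M: 0, L: 2, T: -1

Collect each base-dimension exponent across the product:
  M: −(2) + (2) + (1) − (0) − (1) = 0
  L: −(1) + (1) + (2) − (0) − (0) = 2
  T: −(1) + (0) + (-3) − (-1) − (-2) = -1
So the dimensions are [L² T⁻¹].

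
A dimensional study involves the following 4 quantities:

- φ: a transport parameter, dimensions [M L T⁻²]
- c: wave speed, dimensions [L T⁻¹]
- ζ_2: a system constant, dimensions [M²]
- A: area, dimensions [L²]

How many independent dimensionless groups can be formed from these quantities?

There are 4 variables and 3 base dimensions (M, L, T).
The dimension matrix has rank 3.
Independent dimensionless groups: 4 − 3 = 1.

1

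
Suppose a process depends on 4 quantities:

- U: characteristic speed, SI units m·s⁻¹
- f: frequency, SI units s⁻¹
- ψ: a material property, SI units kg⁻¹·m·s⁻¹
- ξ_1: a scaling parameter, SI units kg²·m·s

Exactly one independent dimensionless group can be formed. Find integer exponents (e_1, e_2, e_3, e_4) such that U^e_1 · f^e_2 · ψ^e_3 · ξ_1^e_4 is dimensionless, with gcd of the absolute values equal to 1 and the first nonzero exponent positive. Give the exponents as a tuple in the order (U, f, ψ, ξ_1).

(3, -2, -2, -1)

M: e_1·(0) + e_2·(0) + e_3·(-1) + e_4·(2) = 0
L: e_1·(1) + e_2·(0) + e_3·(1) + e_4·(1) = 0
T: e_1·(-1) + e_2·(-1) + e_3·(-1) + e_4·(1) = 0
Solving this homogeneous linear system for the smallest-integer solution (first nonzero entry positive) gives (3, -2, -2, -1).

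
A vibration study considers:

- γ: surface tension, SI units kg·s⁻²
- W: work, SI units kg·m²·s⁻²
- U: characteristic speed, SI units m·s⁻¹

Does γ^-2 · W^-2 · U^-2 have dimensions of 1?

no

Sum the exponent of each base dimension across the product:
  M: −2·[γ]_M − 2·[W]_M − 2·[U]_M = −2·(1) − 2·(1) − 2·(0) = -4
  L: −2·[γ]_L − 2·[W]_L − 2·[U]_L = −2·(0) − 2·(2) − 2·(1) = -6
  T: −2·[γ]_T − 2·[W]_T − 2·[U]_T = −2·(-2) − 2·(-2) − 2·(-1) = 10
Net dimensions [M⁻⁴ L⁻⁶ T¹⁰] ≠ [1] — not dimensionless.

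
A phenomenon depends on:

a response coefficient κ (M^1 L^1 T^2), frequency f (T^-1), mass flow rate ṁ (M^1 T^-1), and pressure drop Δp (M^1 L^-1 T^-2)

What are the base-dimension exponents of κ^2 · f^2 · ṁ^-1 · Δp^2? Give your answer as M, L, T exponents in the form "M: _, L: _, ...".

M: 3, L: 0, T: -1

Collect each base-dimension exponent across the product:
  M: 2·(1) + 2·(0) − (1) + 2·(1) = 3
  L: 2·(1) + 2·(0) − (0) + 2·(-1) = 0
  T: 2·(2) + 2·(-1) − (-1) + 2·(-2) = -1
So the dimensions are [M³ T⁻¹].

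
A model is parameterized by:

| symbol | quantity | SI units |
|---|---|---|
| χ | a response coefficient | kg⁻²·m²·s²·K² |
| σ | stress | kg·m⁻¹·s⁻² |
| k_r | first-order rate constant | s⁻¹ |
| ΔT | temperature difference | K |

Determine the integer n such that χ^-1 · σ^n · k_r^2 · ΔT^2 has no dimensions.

Balance the M exponent: (1)·n from σ, plus −(-2) + 2·(0) + 2·(0) = 2 from the rest, must sum to zero.
n + 2 = 0, so n = -2.

-2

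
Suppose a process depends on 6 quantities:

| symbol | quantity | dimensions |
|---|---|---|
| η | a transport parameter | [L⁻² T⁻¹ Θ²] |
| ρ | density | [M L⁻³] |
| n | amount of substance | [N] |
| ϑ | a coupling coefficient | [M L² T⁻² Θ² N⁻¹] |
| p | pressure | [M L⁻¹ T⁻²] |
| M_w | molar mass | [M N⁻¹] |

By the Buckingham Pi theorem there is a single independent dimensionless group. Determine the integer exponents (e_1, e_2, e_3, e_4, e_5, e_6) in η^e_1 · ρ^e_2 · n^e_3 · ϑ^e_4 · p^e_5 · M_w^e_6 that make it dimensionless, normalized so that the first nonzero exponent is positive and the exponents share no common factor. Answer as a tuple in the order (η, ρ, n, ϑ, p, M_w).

M: e_1·(0) + e_2·(1) + e_3·(0) + e_4·(1) + e_5·(1) + e_6·(1) = 0
L: e_1·(-2) + e_2·(-3) + e_3·(0) + e_4·(2) + e_5·(-1) + e_6·(0) = 0
T: e_1·(-1) + e_2·(0) + e_3·(0) + e_4·(-2) + e_5·(-2) + e_6·(0) = 0
Θ: e_1·(2) + e_2·(0) + e_3·(0) + e_4·(2) + e_5·(0) + e_6·(0) = 0
N: e_1·(0) + e_2·(0) + e_3·(1) + e_4·(-1) + e_5·(0) + e_6·(-1) = 0
Solving this homogeneous linear system for the smallest-integer solution (first nonzero entry positive) gives (2, -3, 2, -2, 1, 4).

(2, -3, 2, -2, 1, 4)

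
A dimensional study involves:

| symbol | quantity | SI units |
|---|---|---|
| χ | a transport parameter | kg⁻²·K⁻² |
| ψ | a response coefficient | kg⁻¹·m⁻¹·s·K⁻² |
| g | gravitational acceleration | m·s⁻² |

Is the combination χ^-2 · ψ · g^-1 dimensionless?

Sum the exponent of each base dimension across the product:
  M: −2·[χ]_M + [ψ]_M − [g]_M = −2·(-2) + (-1) − (0) = 3
  L: −2·[χ]_L + [ψ]_L − [g]_L = −2·(0) + (-1) − (1) = -2
  T: −2·[χ]_T + [ψ]_T − [g]_T = −2·(0) + (1) − (-2) = 3
  Θ: −2·[χ]_Θ + [ψ]_Θ − [g]_Θ = −2·(-2) + (-2) − (0) = 2
Net dimensions [M³ L⁻² T³ Θ²] ≠ [1] — not dimensionless.

no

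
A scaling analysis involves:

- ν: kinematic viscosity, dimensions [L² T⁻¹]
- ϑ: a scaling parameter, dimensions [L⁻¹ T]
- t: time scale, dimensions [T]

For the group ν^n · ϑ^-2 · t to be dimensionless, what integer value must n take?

-1

Balance the L exponent: (2)·n from ν, plus −2·(-1) + (0) = 2 from the rest, must sum to zero.
2n + 2 = 0, so n = -1.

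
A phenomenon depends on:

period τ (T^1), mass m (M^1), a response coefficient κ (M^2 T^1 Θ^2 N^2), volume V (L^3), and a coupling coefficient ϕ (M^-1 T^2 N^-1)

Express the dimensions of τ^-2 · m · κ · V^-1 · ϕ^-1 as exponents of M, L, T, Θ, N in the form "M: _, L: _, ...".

M: 4, L: -3, T: -3, Θ: 2, N: 3

Collect each base-dimension exponent across the product:
  M: −2·(0) + (1) + (2) − (0) − (-1) = 4
  L: −2·(0) + (0) + (0) − (3) − (0) = -3
  T: −2·(1) + (0) + (1) − (0) − (2) = -3
  Θ: −2·(0) + (0) + (2) − (0) − (0) = 2
  N: −2·(0) + (0) + (2) − (0) − (-1) = 3
So the dimensions are [M⁴ L⁻³ T⁻³ Θ² N³].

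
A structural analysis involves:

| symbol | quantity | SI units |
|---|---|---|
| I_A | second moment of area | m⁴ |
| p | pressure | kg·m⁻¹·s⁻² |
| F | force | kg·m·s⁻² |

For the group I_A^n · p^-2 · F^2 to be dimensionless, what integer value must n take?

Balance the L exponent: (4)·n from I_A, plus −2·(-1) + 2·(1) = 4 from the rest, must sum to zero.
4n + 4 = 0, so n = -1.

-1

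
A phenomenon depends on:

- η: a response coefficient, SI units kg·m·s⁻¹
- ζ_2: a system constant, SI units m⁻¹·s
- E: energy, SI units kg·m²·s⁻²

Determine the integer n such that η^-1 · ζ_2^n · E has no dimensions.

1

Balance the L exponent: (-1)·n from ζ_2, plus −(1) + (2) = 1 from the rest, must sum to zero.
−n + 1 = 0, so n = 1.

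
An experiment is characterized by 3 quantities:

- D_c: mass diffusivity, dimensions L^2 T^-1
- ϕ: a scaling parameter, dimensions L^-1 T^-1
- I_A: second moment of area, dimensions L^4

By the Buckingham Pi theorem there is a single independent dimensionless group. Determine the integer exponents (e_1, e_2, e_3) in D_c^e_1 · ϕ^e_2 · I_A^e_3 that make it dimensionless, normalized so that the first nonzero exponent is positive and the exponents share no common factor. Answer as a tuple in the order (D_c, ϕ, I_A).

(4, -4, -3)

L: e_1·(2) + e_2·(-1) + e_3·(4) = 0
T: e_1·(-1) + e_2·(-1) + e_3·(0) = 0
Solving this homogeneous linear system for the smallest-integer solution (first nonzero entry positive) gives (4, -4, -3).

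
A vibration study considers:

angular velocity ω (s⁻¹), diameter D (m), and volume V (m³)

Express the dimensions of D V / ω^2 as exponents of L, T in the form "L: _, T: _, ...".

L: 4, T: 2

Collect each base-dimension exponent across the product:
  L: −2·(0) + (1) + (3) = 4
  T: −2·(-1) + (0) + (0) = 2
So the dimensions are [L⁴ T²].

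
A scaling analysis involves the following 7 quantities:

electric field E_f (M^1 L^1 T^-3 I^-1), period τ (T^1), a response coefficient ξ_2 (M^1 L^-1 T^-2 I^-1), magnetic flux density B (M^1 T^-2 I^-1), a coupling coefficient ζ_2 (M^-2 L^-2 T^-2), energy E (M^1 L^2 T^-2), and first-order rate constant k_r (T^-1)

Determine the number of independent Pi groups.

3

There are 7 variables and 4 base dimensions (M, L, T, I).
The dimension matrix has rank 4.
Independent dimensionless groups: 7 − 4 = 3.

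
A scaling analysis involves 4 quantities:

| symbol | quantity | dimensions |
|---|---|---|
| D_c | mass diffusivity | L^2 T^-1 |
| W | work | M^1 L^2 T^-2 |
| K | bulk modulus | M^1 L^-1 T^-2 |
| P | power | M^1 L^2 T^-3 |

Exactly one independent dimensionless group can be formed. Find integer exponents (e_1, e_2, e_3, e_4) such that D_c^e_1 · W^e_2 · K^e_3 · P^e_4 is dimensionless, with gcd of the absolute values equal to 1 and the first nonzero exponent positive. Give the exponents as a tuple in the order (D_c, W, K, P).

M: e_1·(0) + e_2·(1) + e_3·(1) + e_4·(1) = 0
L: e_1·(2) + e_2·(2) + e_3·(-1) + e_4·(2) = 0
T: e_1·(-1) + e_2·(-2) + e_3·(-2) + e_4·(-3) = 0
Solving this homogeneous linear system for the smallest-integer solution (first nonzero entry positive) gives (3, 1, 2, -3).

(3, 1, 2, -3)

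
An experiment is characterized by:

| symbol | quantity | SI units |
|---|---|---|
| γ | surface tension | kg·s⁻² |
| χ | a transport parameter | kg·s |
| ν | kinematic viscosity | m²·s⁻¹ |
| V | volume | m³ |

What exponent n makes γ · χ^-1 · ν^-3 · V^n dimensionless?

2

Balance the L exponent: (3)·n from V, plus (0) − (0) − 3·(2) = -6 from the rest, must sum to zero.
3n − 6 = 0, so n = 2.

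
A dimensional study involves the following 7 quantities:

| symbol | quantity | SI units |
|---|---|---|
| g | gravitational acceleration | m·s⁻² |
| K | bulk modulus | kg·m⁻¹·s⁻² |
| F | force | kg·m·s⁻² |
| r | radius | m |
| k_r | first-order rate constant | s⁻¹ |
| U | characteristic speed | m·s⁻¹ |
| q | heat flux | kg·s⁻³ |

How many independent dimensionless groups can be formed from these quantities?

There are 7 variables and 3 base dimensions (M, L, T).
The dimension matrix has rank 3.
Independent dimensionless groups: 7 − 3 = 4.

4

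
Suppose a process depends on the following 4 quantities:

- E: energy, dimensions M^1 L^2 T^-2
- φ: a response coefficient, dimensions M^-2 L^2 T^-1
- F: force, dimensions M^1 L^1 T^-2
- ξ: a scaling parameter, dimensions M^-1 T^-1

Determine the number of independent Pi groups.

1

There are 4 variables and 3 base dimensions (M, L, T).
The dimension matrix has rank 3.
Independent dimensionless groups: 4 − 3 = 1.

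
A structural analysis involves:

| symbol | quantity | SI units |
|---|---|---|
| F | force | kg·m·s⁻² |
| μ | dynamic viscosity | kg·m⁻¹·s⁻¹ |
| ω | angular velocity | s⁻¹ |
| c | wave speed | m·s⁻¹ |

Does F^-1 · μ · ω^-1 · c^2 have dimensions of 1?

Sum the exponent of each base dimension across the product:
  M: −[F]_M + [μ]_M − [ω]_M + 2·[c]_M = −(1) + (1) − (0) + 2·(0) = 0
  L: −[F]_L + [μ]_L − [ω]_L + 2·[c]_L = −(1) + (-1) − (0) + 2·(1) = 0
  T: −[F]_T + [μ]_T − [ω]_T + 2·[c]_T = −(-2) + (-1) − (-1) + 2·(-1) = 0
All base exponents vanish — dimensionless.

yes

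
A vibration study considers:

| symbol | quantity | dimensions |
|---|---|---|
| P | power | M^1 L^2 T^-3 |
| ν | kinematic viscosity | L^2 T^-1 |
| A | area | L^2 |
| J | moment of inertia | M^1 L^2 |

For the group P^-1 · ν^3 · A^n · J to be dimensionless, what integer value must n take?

Balance the L exponent: (2)·n from A, plus −(2) + 3·(2) + (2) = 6 from the rest, must sum to zero.
2n + 6 = 0, so n = -3.

-3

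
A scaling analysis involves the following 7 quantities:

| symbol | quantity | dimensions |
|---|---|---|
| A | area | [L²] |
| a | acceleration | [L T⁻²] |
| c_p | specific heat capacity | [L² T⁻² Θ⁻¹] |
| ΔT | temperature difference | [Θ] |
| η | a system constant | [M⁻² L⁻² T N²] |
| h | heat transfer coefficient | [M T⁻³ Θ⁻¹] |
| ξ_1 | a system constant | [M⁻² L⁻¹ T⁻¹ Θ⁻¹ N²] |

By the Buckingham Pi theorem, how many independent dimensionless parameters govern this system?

There are 7 variables and 5 base dimensions (M, L, T, Θ, N).
The dimension matrix has rank 5.
Independent dimensionless groups: 7 − 5 = 2.

2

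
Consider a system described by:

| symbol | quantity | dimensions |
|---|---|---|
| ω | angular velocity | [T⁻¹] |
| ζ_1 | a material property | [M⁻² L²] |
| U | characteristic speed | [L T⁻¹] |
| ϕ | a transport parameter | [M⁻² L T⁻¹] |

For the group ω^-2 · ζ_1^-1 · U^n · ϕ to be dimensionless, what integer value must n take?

Balance the L exponent: (1)·n from U, plus −2·(0) − (2) + (1) = -1 from the rest, must sum to zero.
n − 1 = 0, so n = 1.

1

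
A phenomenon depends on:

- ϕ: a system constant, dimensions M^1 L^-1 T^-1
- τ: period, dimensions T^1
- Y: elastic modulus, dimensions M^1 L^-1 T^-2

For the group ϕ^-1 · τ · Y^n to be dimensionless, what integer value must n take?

1

Balance the M exponent: (1)·n from Y, plus −(1) + (0) = -1 from the rest, must sum to zero.
n − 1 = 0, so n = 1.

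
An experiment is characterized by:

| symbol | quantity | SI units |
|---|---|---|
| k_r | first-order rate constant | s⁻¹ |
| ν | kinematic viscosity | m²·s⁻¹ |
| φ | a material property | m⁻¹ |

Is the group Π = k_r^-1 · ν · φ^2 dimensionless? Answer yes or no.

Sum the exponent of each base dimension across the product:
  L: −[k_r]_L + [ν]_L + 2·[φ]_L = −(0) + (2) + 2·(-1) = 0
  T: −[k_r]_T + [ν]_T + 2·[φ]_T = −(-1) + (-1) + 2·(0) = 0
All base exponents vanish — dimensionless.

yes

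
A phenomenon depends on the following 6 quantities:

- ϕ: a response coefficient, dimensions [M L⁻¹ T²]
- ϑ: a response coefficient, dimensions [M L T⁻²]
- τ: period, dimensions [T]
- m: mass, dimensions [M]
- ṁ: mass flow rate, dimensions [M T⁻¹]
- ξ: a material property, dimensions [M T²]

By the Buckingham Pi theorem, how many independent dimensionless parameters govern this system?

There are 6 variables and 3 base dimensions (M, L, T).
The dimension matrix has rank 3.
Independent dimensionless groups: 6 − 3 = 3.

3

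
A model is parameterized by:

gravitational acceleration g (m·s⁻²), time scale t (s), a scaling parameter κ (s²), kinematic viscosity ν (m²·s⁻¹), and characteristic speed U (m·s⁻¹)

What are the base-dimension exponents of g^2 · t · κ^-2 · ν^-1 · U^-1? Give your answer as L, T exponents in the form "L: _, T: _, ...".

L: -1, T: -5

Collect each base-dimension exponent across the product:
  L: 2·(1) + (0) − 2·(0) − (2) − (1) = -1
  T: 2·(-2) + (1) − 2·(2) − (-1) − (-1) = -5
So the dimensions are [L⁻¹ T⁻⁵].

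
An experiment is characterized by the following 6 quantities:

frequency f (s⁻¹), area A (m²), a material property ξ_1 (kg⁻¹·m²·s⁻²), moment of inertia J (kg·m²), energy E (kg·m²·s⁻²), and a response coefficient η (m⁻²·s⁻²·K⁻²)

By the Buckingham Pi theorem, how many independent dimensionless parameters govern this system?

2

There are 6 variables and 4 base dimensions (M, L, T, Θ).
The dimension matrix has rank 4.
Independent dimensionless groups: 6 − 4 = 2.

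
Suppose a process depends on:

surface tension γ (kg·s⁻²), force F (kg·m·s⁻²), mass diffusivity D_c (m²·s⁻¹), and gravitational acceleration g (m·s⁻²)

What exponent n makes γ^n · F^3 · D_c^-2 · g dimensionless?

Balance the M exponent: (1)·n from γ, plus 3·(1) − 2·(0) + (0) = 3 from the rest, must sum to zero.
n + 3 = 0, so n = -3.

-3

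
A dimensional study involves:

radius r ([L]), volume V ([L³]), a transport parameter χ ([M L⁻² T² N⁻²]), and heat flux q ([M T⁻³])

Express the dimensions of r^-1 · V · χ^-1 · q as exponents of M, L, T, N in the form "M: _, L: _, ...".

M: 0, L: 4, T: -5, N: 2

Collect each base-dimension exponent across the product:
  M: −(0) + (0) − (1) + (1) = 0
  L: −(1) + (3) − (-2) + (0) = 4
  T: −(0) + (0) − (2) + (-3) = -5
  N: −(0) + (0) − (-2) + (0) = 2
So the dimensions are [L⁴ T⁻⁵ N²].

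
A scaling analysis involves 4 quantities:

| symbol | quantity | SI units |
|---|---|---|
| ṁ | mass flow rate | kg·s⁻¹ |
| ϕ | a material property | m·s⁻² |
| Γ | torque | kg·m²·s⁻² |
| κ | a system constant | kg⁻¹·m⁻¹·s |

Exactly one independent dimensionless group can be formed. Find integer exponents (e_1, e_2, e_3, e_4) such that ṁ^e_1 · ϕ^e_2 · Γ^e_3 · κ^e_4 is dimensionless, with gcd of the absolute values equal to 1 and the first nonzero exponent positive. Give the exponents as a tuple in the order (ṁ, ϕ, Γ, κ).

(1, -1, 2, 3)

M: e_1·(1) + e_2·(0) + e_3·(1) + e_4·(-1) = 0
L: e_1·(0) + e_2·(1) + e_3·(2) + e_4·(-1) = 0
T: e_1·(-1) + e_2·(-2) + e_3·(-2) + e_4·(1) = 0
Solving this homogeneous linear system for the smallest-integer solution (first nonzero entry positive) gives (1, -1, 2, 3).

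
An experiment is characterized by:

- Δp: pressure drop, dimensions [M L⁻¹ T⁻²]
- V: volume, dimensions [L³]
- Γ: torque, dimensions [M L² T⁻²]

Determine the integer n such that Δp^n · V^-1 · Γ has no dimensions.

-1

Balance the M exponent: (1)·n from Δp, plus −(0) + (1) = 1 from the rest, must sum to zero.
n + 1 = 0, so n = -1.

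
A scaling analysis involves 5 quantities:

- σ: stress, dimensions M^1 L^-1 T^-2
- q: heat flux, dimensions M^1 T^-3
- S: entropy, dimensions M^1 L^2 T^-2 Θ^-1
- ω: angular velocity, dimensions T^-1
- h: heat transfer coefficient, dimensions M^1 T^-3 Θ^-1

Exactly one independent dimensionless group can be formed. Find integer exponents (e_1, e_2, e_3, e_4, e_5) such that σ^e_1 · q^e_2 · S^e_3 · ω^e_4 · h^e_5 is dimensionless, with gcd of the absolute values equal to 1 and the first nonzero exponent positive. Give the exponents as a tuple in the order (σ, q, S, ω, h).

M: e_1·(1) + e_2·(1) + e_3·(1) + e_4·(0) + e_5·(1) = 0
L: e_1·(-1) + e_2·(0) + e_3·(2) + e_4·(0) + e_5·(0) = 0
T: e_1·(-2) + e_2·(-3) + e_3·(-2) + e_4·(-1) + e_5·(-3) = 0
Θ: e_1·(0) + e_2·(0) + e_3·(-1) + e_4·(0) + e_5·(-1) = 0
Solving this homogeneous linear system for the smallest-integer solution (first nonzero entry positive) gives (2, -2, 1, 3, -1).

(2, -2, 1, 3, -1)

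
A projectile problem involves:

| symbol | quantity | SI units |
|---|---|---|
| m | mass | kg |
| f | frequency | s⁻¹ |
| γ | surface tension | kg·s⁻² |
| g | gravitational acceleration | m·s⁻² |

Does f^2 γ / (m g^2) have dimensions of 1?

Sum the exponent of each base dimension across the product:
  M: −[m]_M + 2·[f]_M + [γ]_M − 2·[g]_M = −(1) + 2·(0) + (1) − 2·(0) = 0
  L: −[m]_L + 2·[f]_L + [γ]_L − 2·[g]_L = −(0) + 2·(0) + (0) − 2·(1) = -2
  T: −[m]_T + 2·[f]_T + [γ]_T − 2·[g]_T = −(0) + 2·(-1) + (-2) − 2·(-2) = 0
Net dimensions [L⁻²] ≠ [1] — not dimensionless.

no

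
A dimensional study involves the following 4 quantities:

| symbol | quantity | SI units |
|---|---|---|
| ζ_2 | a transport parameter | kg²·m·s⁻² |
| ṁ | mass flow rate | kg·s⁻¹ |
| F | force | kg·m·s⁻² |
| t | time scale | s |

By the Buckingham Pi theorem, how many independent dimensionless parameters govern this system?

1

There are 4 variables and 3 base dimensions (M, L, T).
The dimension matrix has rank 3.
Independent dimensionless groups: 4 − 3 = 1.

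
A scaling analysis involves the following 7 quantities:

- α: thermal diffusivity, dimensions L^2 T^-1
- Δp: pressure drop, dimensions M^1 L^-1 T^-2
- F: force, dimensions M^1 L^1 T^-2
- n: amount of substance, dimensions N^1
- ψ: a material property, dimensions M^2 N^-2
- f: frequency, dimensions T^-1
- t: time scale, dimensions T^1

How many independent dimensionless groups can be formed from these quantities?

There are 7 variables and 4 base dimensions (M, L, T, N).
The dimension matrix has rank 4.
Independent dimensionless groups: 7 − 4 = 3.

3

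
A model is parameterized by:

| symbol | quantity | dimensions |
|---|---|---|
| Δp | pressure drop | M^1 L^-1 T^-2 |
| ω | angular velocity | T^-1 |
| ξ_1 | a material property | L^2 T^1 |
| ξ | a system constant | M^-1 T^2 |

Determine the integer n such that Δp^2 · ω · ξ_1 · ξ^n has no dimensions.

Balance the M exponent: (-1)·n from ξ, plus 2·(1) + (0) + (0) = 2 from the rest, must sum to zero.
−n + 2 = 0, so n = 2.

2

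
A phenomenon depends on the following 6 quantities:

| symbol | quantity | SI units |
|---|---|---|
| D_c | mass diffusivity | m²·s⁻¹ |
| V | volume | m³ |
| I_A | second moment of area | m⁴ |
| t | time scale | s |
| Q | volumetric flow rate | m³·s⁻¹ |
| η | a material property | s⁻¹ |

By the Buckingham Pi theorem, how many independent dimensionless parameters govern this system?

There are 6 variables and 2 base dimensions (L, T).
The dimension matrix has rank 2.
Independent dimensionless groups: 6 − 2 = 4.

4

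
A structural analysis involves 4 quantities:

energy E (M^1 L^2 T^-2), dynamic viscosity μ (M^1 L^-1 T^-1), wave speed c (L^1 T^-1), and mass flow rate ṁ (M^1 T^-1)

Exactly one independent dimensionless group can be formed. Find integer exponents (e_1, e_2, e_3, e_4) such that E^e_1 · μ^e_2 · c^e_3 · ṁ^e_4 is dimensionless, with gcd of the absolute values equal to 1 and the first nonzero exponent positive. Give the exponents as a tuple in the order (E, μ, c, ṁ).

(1, 1, -1, -2)

M: e_1·(1) + e_2·(1) + e_3·(0) + e_4·(1) = 0
L: e_1·(2) + e_2·(-1) + e_3·(1) + e_4·(0) = 0
T: e_1·(-2) + e_2·(-1) + e_3·(-1) + e_4·(-1) = 0
Solving this homogeneous linear system for the smallest-integer solution (first nonzero entry positive) gives (1, 1, -1, -2).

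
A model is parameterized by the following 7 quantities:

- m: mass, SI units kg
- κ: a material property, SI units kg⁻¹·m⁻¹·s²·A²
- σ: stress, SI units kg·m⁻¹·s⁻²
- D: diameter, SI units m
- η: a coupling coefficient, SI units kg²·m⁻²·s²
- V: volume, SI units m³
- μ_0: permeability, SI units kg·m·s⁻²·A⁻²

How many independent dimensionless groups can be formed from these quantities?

3

There are 7 variables and 4 base dimensions (M, L, T, I).
The dimension matrix has rank 4.
Independent dimensionless groups: 7 − 4 = 3.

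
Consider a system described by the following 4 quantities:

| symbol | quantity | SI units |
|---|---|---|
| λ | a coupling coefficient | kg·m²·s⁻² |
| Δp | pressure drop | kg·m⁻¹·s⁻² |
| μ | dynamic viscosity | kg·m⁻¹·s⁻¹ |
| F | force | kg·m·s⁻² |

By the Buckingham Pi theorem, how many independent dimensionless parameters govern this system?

There are 4 variables and 3 base dimensions (M, L, T).
The dimension matrix has rank 3.
Independent dimensionless groups: 4 − 3 = 1.

1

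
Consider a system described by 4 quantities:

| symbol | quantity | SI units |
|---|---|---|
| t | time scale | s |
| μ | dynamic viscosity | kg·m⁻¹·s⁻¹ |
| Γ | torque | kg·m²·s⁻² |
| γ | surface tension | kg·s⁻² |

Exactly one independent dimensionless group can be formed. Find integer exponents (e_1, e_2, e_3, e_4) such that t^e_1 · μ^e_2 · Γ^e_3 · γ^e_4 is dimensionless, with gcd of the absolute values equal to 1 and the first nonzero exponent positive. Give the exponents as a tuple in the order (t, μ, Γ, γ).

M: e_1·(0) + e_2·(1) + e_3·(1) + e_4·(1) = 0
L: e_1·(0) + e_2·(-1) + e_3·(2) + e_4·(0) = 0
T: e_1·(1) + e_2·(-1) + e_3·(-2) + e_4·(-2) = 0
Solving this homogeneous linear system for the smallest-integer solution (first nonzero entry positive) gives (2, -2, -1, 3).

(2, -2, -1, 3)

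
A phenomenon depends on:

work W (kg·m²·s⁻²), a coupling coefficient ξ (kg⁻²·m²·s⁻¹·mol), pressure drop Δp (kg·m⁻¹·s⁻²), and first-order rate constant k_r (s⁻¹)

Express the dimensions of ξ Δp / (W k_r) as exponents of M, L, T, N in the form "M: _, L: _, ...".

Collect each base-dimension exponent across the product:
  M: −(1) + (-2) + (1) − (0) = -2
  L: −(2) + (2) + (-1) − (0) = -1
  T: −(-2) + (-1) + (-2) − (-1) = 0
  N: −(0) + (1) + (0) − (0) = 1
So the dimensions are [M⁻² L⁻¹ N].

M: -2, L: -1, T: 0, N: 1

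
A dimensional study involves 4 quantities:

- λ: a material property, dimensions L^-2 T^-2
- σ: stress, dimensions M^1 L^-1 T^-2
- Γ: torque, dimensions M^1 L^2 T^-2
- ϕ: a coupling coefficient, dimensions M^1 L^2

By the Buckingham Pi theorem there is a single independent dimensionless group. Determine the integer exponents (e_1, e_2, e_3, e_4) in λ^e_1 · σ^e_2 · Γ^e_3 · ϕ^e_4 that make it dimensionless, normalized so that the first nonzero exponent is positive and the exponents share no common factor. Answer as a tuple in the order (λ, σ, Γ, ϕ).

M: e_1·(0) + e_2·(1) + e_3·(1) + e_4·(1) = 0
L: e_1·(-2) + e_2·(-1) + e_3·(2) + e_4·(2) = 0
T: e_1·(-2) + e_2·(-2) + e_3·(-2) + e_4·(0) = 0
Solving this homogeneous linear system for the smallest-integer solution (first nonzero entry positive) gives (3, -2, -1, 3).

(3, -2, -1, 3)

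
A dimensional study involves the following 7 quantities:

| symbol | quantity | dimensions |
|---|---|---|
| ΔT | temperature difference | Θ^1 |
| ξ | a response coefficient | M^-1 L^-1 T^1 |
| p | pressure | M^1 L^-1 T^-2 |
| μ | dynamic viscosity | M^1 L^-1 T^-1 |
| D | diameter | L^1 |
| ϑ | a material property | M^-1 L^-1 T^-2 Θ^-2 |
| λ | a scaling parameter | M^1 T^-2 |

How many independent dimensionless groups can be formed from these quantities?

There are 7 variables and 4 base dimensions (M, L, T, Θ).
The dimension matrix has rank 4.
Independent dimensionless groups: 7 − 4 = 3.

3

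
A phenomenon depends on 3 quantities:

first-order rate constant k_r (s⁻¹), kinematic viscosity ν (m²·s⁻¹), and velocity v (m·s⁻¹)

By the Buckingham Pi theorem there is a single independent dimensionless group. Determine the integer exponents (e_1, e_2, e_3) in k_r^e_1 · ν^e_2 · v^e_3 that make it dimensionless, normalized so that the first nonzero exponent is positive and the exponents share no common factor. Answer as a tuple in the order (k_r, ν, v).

L: e_1·(0) + e_2·(2) + e_3·(1) = 0
T: e_1·(-1) + e_2·(-1) + e_3·(-1) = 0
Solving this homogeneous linear system for the smallest-integer solution (first nonzero entry positive) gives (1, 1, -2).

(1, 1, -2)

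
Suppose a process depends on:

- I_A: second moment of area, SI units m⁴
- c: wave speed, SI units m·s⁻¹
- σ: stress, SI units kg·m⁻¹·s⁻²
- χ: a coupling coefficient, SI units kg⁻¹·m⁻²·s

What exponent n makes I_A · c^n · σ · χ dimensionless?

-1

Balance the L exponent: (1)·n from c, plus (4) + (-1) + (-2) = 1 from the rest, must sum to zero.
n + 1 = 0, so n = -1.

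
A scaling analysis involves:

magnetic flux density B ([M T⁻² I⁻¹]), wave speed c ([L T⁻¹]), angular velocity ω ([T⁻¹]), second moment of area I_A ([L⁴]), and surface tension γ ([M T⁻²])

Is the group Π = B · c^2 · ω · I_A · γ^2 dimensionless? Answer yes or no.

no

Sum the exponent of each base dimension across the product:
  M: [B]_M + 2·[c]_M + [ω]_M + [I_A]_M + 2·[γ]_M = (1) + 2·(0) + (0) + (0) + 2·(1) = 3
  L: [B]_L + 2·[c]_L + [ω]_L + [I_A]_L + 2·[γ]_L = (0) + 2·(1) + (0) + (4) + 2·(0) = 6
  T: [B]_T + 2·[c]_T + [ω]_T + [I_A]_T + 2·[γ]_T = (-2) + 2·(-1) + (-1) + (0) + 2·(-2) = -9
  I: [B]_I + 2·[c]_I + [ω]_I + [I_A]_I + 2·[γ]_I = (-1) + 2·(0) + (0) + (0) + 2·(0) = -1
Net dimensions [M³ L⁶ T⁻⁹ I⁻¹] ≠ [1] — not dimensionless.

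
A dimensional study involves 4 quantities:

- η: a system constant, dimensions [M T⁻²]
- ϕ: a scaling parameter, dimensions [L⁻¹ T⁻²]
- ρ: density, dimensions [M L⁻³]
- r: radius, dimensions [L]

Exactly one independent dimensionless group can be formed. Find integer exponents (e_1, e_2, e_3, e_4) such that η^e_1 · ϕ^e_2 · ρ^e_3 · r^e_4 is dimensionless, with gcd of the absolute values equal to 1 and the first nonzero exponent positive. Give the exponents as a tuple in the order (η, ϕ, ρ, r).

(1, -1, -1, -4)

M: e_1·(1) + e_2·(0) + e_3·(1) + e_4·(0) = 0
L: e_1·(0) + e_2·(-1) + e_3·(-3) + e_4·(1) = 0
T: e_1·(-2) + e_2·(-2) + e_3·(0) + e_4·(0) = 0
Solving this homogeneous linear system for the smallest-integer solution (first nonzero entry positive) gives (1, -1, -1, -4).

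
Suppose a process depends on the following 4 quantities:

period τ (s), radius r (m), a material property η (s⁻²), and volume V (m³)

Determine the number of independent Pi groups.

There are 4 variables and 2 base dimensions (L, T).
The dimension matrix has rank 2.
Independent dimensionless groups: 4 − 2 = 2.

2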